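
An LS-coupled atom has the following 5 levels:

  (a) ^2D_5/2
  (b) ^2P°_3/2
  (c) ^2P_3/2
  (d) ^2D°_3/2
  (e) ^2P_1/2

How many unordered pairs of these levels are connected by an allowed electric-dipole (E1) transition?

(a)–(b): allowed.
(a)–(c): forbidden (parity).
(a)–(d): allowed.
(a)–(e): forbidden (parity, ΔJ).
(b)–(c): allowed.
(b)–(d): forbidden (parity).
(b)–(e): allowed.
(c)–(d): allowed.
(c)–(e): forbidden (parity).
(d)–(e): allowed.
Allowed pairs: 6 of 10.

6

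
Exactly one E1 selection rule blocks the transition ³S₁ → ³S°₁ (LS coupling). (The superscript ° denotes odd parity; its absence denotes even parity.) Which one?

the L=0 ↔ L=0 exclusion

Initial level: S=1, L=0, J=1, parity even. Final level: S=1, L=0, J=1, parity odd.
ΔS = 0: S: 1 → 1 — satisfied.
ΔL = 0, ±1 (not L=0↔0): L: 0 → 0, ΔL = +0 — violated.
Parity must change: even → odd — satisfied.
ΔJ = 0, ±1 (not J=0↔0): J: 1 → 1, ΔJ = +0 — satisfied.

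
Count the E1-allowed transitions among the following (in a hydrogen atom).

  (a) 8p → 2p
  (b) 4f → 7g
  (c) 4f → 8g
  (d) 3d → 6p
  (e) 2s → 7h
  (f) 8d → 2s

3

(a) forbidden — Δl = +0 (E1 requires Δl = ±1)
(b) allowed
(c) allowed
(d) allowed
(e) forbidden — Δl = +5 (E1 requires Δl = ±1)
(f) forbidden — Δl = -2 (E1 requires Δl = ±1)
Total allowed: 3 of 6.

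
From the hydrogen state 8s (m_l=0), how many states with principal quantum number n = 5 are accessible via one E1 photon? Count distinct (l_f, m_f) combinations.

3

E1 requires Δl = ±1, so l_f ∈ {-1, 1}; with 0 ≤ l_f ≤ n_f−1 = 4, the allowed l_f values are {1}.
For l_f = 1: m_f ∈ {m_i−1, m_i, m_i+1} ∩ [−1, 1] = {-1, 0, 1} → 3 states.
Total: 3.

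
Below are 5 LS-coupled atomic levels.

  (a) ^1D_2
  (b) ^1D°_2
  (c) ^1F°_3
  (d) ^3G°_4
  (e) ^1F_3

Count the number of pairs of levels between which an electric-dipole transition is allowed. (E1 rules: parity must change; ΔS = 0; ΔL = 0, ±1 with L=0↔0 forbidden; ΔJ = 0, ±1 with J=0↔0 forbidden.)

(a)–(b): allowed.
(a)–(c): allowed.
(a)–(d): forbidden (ΔS, ΔL, ΔJ).
(a)–(e): forbidden (parity).
(b)–(c): forbidden (parity).
(b)–(d): forbidden (parity, ΔS, ΔL, ΔJ).
(b)–(e): allowed.
(c)–(d): forbidden (parity, ΔS).
(c)–(e): allowed.
(d)–(e): forbidden (ΔS).
Allowed pairs: 4 of 10.

4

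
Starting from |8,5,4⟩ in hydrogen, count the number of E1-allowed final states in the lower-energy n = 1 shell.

0

E1 requires l_f ∈ {4, 6}, but neither lies in [0, 0], so no final state is reachable.
Total: 0.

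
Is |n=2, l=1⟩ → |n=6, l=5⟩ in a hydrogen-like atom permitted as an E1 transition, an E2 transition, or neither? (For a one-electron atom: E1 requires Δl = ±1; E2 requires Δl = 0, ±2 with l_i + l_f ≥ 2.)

Δl = 5 − 1 = +4; l_i + l_f = 6.
E1 (Δl = ±1): not satisfied.
E2 (Δl = 0,±2, l_i+l_f ≥ 2): not satisfied.

neither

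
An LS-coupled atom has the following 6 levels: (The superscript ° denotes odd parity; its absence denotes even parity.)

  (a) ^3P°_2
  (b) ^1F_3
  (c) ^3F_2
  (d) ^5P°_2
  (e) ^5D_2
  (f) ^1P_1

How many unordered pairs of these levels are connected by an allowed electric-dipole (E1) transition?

(a)–(b): forbidden (ΔS, ΔL).
(a)–(c): forbidden (ΔL).
(a)–(d): forbidden (parity, ΔS).
(a)–(e): forbidden (ΔS).
(a)–(f): forbidden (ΔS).
(b)–(c): forbidden (parity, ΔS).
(b)–(d): forbidden (ΔS, ΔL).
(b)–(e): forbidden (parity, ΔS).
(b)–(f): forbidden (parity, ΔL, ΔJ).
(c)–(d): forbidden (ΔS, ΔL).
(c)–(e): forbidden (parity, ΔS).
(c)–(f): forbidden (parity, ΔS, ΔL).
(d)–(e): allowed.
(d)–(f): forbidden (ΔS).
(e)–(f): forbidden (parity, ΔS).
Allowed pairs: 1 of 15.

1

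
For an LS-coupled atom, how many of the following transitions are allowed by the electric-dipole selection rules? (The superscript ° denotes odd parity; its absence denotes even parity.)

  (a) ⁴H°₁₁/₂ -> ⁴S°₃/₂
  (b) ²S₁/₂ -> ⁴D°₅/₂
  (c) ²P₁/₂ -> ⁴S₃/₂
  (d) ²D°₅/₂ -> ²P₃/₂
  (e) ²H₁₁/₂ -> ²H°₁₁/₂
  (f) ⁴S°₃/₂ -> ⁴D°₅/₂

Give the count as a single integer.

(a) forbidden (parity, ΔL, ΔJ fail)
(b) forbidden (ΔS, ΔL, ΔJ fail)
(c) forbidden (parity, ΔS fail)
(d) allowed
(e) allowed
(f) forbidden (parity, ΔL fail)
Total allowed: 2 of 6.

2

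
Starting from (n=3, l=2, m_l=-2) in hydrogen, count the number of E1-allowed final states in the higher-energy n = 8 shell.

4

E1 requires Δl = ±1, so l_f ∈ {1, 3}; with 0 ≤ l_f ≤ n_f−1 = 7, the allowed l_f values are {1, 3}.
For l_f = 1: m_f ∈ {m_i−1, m_i, m_i+1} ∩ [−1, 1] = {-1} → 1 state.
For l_f = 3: m_f ∈ {m_i−1, m_i, m_i+1} ∩ [−3, 3] = {-3, -2, -1} → 3 states.
Total: 4.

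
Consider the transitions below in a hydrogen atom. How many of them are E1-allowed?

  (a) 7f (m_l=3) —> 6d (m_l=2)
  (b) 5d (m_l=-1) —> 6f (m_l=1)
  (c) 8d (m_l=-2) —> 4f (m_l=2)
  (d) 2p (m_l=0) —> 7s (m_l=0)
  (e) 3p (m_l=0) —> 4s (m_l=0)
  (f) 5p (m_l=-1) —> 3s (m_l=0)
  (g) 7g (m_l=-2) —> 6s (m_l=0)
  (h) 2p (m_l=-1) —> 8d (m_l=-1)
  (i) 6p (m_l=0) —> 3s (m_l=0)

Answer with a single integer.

6

(a) allowed
(b) forbidden — Δm_l = +2 (E1 requires Δm_l = 0, ±1)
(c) forbidden — Δm_l = +4 (E1 requires Δm_l = 0, ±1)
(d) allowed
(e) allowed
(f) allowed
(g) forbidden — Δl = -4 (E1 requires Δl = ±1); Δm_l = +2 (E1 requires Δm_l = 0, ±1)
(h) allowed
(i) allowed
Total allowed: 6 of 9.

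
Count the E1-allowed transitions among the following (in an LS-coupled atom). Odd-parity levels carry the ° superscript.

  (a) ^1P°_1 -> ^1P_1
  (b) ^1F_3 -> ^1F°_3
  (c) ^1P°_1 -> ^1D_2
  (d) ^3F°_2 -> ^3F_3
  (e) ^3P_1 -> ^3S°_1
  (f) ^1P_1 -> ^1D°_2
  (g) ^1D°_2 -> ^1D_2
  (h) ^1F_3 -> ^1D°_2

8

(a) allowed
(b) allowed
(c) allowed
(d) allowed
(e) allowed
(f) allowed
(g) allowed
(h) allowed
Total allowed: 8 of 8.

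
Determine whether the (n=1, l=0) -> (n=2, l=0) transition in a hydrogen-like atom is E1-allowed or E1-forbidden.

l: 0 → 0 (Δl = +0). Δl = ±1 violated.
The transition is electric-dipole forbidden.

forbidden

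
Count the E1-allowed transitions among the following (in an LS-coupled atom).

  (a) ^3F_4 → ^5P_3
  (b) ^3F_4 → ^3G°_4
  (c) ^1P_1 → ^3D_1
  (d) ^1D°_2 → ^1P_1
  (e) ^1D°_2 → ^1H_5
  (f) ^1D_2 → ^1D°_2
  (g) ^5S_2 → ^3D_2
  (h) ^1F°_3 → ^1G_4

(a) forbidden (parity, ΔS, ΔL fail)
(b) allowed
(c) forbidden (parity, ΔS fail)
(d) allowed
(e) forbidden (ΔL, ΔJ fail)
(f) allowed
(g) forbidden (parity, ΔS, ΔL fail)
(h) allowed
Total allowed: 4 of 8.

4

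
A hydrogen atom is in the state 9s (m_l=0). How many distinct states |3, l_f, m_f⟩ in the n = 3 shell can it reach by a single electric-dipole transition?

E1 requires Δl = ±1, so l_f ∈ {-1, 1}; with 0 ≤ l_f ≤ n_f−1 = 2, the allowed l_f values are {1}.
For l_f = 1: m_f ∈ {m_i−1, m_i, m_i+1} ∩ [−1, 1] = {-1, 0, 1} → 3 states.
Total: 3.

3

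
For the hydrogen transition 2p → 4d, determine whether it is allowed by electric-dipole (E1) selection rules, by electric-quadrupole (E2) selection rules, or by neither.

E1

Δl = 2 − 1 = +1; l_i + l_f = 3.
E1 (Δl = ±1): satisfied.
E2 (Δl = 0,±2, l_i+l_f ≥ 2): not satisfied.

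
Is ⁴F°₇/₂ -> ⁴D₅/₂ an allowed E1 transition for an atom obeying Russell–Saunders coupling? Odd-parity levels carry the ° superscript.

Initial level: S=3/2, L=3, J=7/2, parity odd. Final level: S=3/2, L=2, J=5/2, parity even.
ΔJ = 0, ±1 (not J=0↔0): J: 7/2 → 5/2, ΔJ = -1 — ✓.
ΔS = 0: S: 3/2 → 3/2 — ✓.
ΔL = 0, ±1 (not L=0↔0): L: 3 → 2, ΔL = -1 — ✓.
Parity must change: odd → even — ✓.
All four E1 rules are satisfied.

allowed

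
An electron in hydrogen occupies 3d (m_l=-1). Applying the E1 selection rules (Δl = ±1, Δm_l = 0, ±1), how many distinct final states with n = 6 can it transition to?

5

E1 requires Δl = ±1, so l_f ∈ {1, 3}; with 0 ≤ l_f ≤ n_f−1 = 5, the allowed l_f values are {1, 3}.
For l_f = 1: m_f ∈ {m_i−1, m_i, m_i+1} ∩ [−1, 1] = {-1, 0} → 2 states.
For l_f = 3: m_f ∈ {m_i−1, m_i, m_i+1} ∩ [−3, 3] = {-2, -1, 0} → 3 states.
Total: 5.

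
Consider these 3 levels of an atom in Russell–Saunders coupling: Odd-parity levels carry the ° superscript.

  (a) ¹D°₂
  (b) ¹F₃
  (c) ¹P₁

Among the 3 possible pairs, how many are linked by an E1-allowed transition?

2

(a)–(b): allowed.
(a)–(c): allowed.
(b)–(c): forbidden (parity, ΔL, ΔJ).
Allowed pairs: 2 of 3.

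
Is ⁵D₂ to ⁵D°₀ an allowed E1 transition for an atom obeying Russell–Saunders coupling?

ΔS = 0: S: 2 → 2 — satisfied.
Parity must change: even → odd — satisfied.
ΔL = 0, ±1 (not L=0↔0): L: 2 → 2, ΔL = +0 — satisfied.
ΔJ = 0, ±1 (not J=0↔0): J: 2 → 0, ΔJ = -2 — violated.
Rule(s) violated: ΔJ.

forbidden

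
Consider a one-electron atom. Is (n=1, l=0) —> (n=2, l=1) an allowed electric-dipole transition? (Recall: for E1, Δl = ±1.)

allowed

Δl = 1 − 0 = +1; the E1 rule Δl = ±1 is ✓.
All E1 selection rules are satisfied.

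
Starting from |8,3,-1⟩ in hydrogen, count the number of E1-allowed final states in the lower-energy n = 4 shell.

3

E1 requires Δl = ±1, so l_f ∈ {2, 4}; with 0 ≤ l_f ≤ n_f−1 = 3, the allowed l_f values are {2}.
For l_f = 2: m_f ∈ {m_i−1, m_i, m_i+1} ∩ [−2, 2] = {-2, -1, 0} → 3 states.
Total: 3.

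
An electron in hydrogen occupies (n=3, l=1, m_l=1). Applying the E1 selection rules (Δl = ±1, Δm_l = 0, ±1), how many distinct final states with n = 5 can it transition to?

E1 requires Δl = ±1, so l_f ∈ {0, 2}; with 0 ≤ l_f ≤ n_f−1 = 4, the allowed l_f values are {0, 2}.
For l_f = 0: m_f ∈ {m_i−1, m_i, m_i+1} ∩ [−0, 0] = {0} → 1 state.
For l_f = 2: m_f ∈ {m_i−1, m_i, m_i+1} ∩ [−2, 2] = {0, 1, 2} → 3 states.
Total: 4.

4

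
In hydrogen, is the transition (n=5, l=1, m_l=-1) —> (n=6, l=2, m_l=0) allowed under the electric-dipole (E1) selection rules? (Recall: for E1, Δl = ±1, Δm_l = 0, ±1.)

Δl = 2 − 1 = +1; the E1 rule Δl = ±1 is satisfied.
Δm_l = 0 − (-1) = +1. E1 requires Δm_l = 0, ±1: satisfied.
All E1 selection rules are satisfied.

allowed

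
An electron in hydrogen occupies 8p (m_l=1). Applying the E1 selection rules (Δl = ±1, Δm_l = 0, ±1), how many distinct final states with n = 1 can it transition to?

1

E1 requires Δl = ±1, so l_f ∈ {0, 2}; with 0 ≤ l_f ≤ n_f−1 = 0, the allowed l_f values are {0}.
For l_f = 0: m_f ∈ {m_i−1, m_i, m_i+1} ∩ [−0, 0] = {0} → 1 state.
Total: 1.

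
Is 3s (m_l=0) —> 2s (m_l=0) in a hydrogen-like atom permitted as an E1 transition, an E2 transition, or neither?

Δl = 0 − 0 = +0; l_i + l_f = 0.
Δm_l = +0.
E1 (Δl = ±1, |Δm_l| ≤ 1): not satisfied.
E2 (Δl = 0,±2, l_i+l_f ≥ 2, |Δm_l| ≤ 2): not satisfied.

neither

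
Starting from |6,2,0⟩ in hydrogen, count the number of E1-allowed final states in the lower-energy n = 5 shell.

E1 requires Δl = ±1, so l_f ∈ {1, 3}; with 0 ≤ l_f ≤ n_f−1 = 4, the allowed l_f values are {1, 3}.
For l_f = 1: m_f ∈ {m_i−1, m_i, m_i+1} ∩ [−1, 1] = {-1, 0, 1} → 3 states.
For l_f = 3: m_f ∈ {m_i−1, m_i, m_i+1} ∩ [−3, 3] = {-1, 0, 1} → 3 states.
Total: 6.

6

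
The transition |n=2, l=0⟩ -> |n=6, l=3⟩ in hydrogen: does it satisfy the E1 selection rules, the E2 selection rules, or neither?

neither

Δl = 3 − 0 = +3; l_i + l_f = 3.
E1 (Δl = ±1): not satisfied.
E2 (Δl = 0,±2, l_i+l_f ≥ 2): not satisfied.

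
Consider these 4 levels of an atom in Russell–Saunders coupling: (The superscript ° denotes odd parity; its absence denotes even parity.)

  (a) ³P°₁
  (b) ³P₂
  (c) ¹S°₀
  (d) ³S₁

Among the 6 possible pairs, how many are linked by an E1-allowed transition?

(a)–(b): allowed.
(a)–(c): forbidden (parity, ΔS).
(a)–(d): allowed.
(b)–(c): forbidden (ΔS, ΔJ).
(b)–(d): forbidden (parity).
(c)–(d): forbidden (ΔS, ΔL).
Allowed pairs: 2 of 6.

2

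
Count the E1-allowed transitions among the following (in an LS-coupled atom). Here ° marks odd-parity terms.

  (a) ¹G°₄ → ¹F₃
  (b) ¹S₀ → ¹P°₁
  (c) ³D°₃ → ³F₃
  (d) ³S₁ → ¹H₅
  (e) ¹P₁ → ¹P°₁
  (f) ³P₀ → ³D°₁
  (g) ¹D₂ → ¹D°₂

6

(a) allowed
(b) allowed
(c) allowed
(d) forbidden (parity, ΔS, ΔL, ΔJ fail)
(e) allowed
(f) allowed
(g) allowed
Total allowed: 6 of 7.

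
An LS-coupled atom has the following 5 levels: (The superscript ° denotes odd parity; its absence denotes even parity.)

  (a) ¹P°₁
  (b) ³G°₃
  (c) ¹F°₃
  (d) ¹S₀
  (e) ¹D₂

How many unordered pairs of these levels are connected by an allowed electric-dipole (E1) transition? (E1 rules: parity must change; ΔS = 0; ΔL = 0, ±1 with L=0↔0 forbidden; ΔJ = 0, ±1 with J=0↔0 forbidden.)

(a)–(b): forbidden (parity, ΔS, ΔL, ΔJ).
(a)–(c): forbidden (parity, ΔL, ΔJ).
(a)–(d): allowed.
(a)–(e): allowed.
(b)–(c): forbidden (parity, ΔS).
(b)–(d): forbidden (ΔS, ΔL, ΔJ).
(b)–(e): forbidden (ΔS, ΔL).
(c)–(d): forbidden (ΔL, ΔJ).
(c)–(e): allowed.
(d)–(e): forbidden (parity, ΔL, ΔJ).
Allowed pairs: 3 of 10.

3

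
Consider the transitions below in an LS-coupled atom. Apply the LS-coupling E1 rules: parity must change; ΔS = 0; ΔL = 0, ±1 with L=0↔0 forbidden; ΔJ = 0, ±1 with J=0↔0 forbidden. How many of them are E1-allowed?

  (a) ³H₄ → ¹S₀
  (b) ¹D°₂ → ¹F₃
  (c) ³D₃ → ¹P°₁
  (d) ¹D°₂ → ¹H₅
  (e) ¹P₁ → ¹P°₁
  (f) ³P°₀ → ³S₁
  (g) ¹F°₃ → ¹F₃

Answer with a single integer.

4

(a) forbidden (parity, ΔS, ΔL, ΔJ fail)
(b) allowed
(c) forbidden (ΔS, ΔJ fail)
(d) forbidden (ΔL, ΔJ fail)
(e) allowed
(f) allowed
(g) allowed
Total allowed: 4 of 7.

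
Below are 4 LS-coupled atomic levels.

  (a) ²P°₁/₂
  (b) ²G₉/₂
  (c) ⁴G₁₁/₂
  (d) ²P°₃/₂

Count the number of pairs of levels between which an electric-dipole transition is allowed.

(a)–(b): forbidden (ΔL, ΔJ).
(a)–(c): forbidden (ΔS, ΔL, ΔJ).
(a)–(d): forbidden (parity).
(b)–(c): forbidden (parity, ΔS).
(b)–(d): forbidden (ΔL, ΔJ).
(c)–(d): forbidden (ΔS, ΔL, ΔJ).
Allowed pairs: 0 of 6.

0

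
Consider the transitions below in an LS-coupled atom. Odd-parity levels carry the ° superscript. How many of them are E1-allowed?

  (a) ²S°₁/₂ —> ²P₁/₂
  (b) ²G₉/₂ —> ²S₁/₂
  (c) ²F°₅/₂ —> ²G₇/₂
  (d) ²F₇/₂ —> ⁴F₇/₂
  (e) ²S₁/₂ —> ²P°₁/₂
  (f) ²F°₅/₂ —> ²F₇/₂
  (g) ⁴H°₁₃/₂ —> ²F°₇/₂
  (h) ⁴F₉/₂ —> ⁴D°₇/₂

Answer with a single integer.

5

(a) allowed
(b) forbidden (parity, ΔL, ΔJ fail)
(c) allowed
(d) forbidden (parity, ΔS fail)
(e) allowed
(f) allowed
(g) forbidden (parity, ΔS, ΔL, ΔJ fail)
(h) allowed
Total allowed: 5 of 8.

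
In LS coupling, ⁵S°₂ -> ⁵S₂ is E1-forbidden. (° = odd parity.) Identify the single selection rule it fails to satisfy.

Initial level: S=2, L=0, J=2, parity odd. Final level: S=2, L=0, J=2, parity even.
ΔJ = 0, ±1 (not J=0↔0): J: 2 → 2, ΔJ = +0 — ok.
Parity must change: odd → even — ok.
ΔL = 0, ±1 (not L=0↔0): L: 0 → 0, ΔL = +0 — fails.
ΔS = 0: S: 2 → 2 — ok.

the L=0 ↔ L=0 exclusion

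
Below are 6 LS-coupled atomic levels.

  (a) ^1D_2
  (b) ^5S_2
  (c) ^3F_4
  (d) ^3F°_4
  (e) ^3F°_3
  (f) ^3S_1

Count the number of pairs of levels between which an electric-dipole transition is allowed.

(a)–(b): forbidden (parity, ΔS, ΔL).
(a)–(c): forbidden (parity, ΔS, ΔJ).
(a)–(d): forbidden (ΔS, ΔJ).
(a)–(e): forbidden (ΔS).
(a)–(f): forbidden (parity, ΔS, ΔL).
(b)–(c): forbidden (parity, ΔS, ΔL, ΔJ).
(b)–(d): forbidden (ΔS, ΔL, ΔJ).
(b)–(e): forbidden (ΔS, ΔL).
(b)–(f): forbidden (parity, ΔS, ΔL).
(c)–(d): allowed.
(c)–(e): allowed.
(c)–(f): forbidden (parity, ΔL, ΔJ).
(d)–(e): forbidden (parity).
(d)–(f): forbidden (ΔL, ΔJ).
(e)–(f): forbidden (ΔL, ΔJ).
Allowed pairs: 2 of 15.

2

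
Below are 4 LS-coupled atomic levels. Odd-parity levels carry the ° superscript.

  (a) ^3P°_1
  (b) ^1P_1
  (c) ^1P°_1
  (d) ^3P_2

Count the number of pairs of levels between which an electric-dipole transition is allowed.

2

(a)–(b): forbidden (ΔS).
(a)–(c): forbidden (parity, ΔS).
(a)–(d): allowed.
(b)–(c): allowed.
(b)–(d): forbidden (parity, ΔS).
(c)–(d): forbidden (ΔS).
Allowed pairs: 2 of 6.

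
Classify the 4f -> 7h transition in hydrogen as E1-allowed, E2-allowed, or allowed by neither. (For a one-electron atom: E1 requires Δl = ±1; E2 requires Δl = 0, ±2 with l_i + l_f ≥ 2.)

Δl = 5 − 3 = +2; l_i + l_f = 8.
E1 (Δl = ±1): not satisfied.
E2 (Δl = 0,±2, l_i+l_f ≥ 2): satisfied.

E2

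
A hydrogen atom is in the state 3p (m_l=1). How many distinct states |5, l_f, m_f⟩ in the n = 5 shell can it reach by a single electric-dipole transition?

4

E1 requires Δl = ±1, so l_f ∈ {0, 2}; with 0 ≤ l_f ≤ n_f−1 = 4, the allowed l_f values are {0, 2}.
For l_f = 0: m_f ∈ {m_i−1, m_i, m_i+1} ∩ [−0, 0] = {0} → 1 state.
For l_f = 2: m_f ∈ {m_i−1, m_i, m_i+1} ∩ [−2, 2] = {0, 1, 2} → 3 states.
Total: 4.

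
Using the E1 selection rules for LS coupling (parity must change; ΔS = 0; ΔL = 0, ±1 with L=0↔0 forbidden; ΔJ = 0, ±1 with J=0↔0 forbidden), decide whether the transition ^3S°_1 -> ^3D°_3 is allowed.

Initial level: S=1, L=0, J=1, parity odd. Final level: S=1, L=2, J=3, parity odd.
Parity must change: odd → odd — violated.
ΔS = 0: S: 1 → 1 — satisfied.
ΔJ = 0, ±1 (not J=0↔0): J: 1 → 3, ΔJ = +2 — violated.
ΔL = 0, ±1 (not L=0↔0): L: 0 → 2, ΔL = +2 — violated.
Rule(s) violated: parity, ΔL, ΔJ.

forbidden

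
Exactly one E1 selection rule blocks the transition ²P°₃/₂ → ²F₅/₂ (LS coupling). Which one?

Parity must change: odd → even — ok.
ΔS = 0: S: 1/2 → 1/2 — ok.
ΔL = 0, ±1 (not L=0↔0): L: 1 → 3, ΔL = +2 — fails.
ΔJ = 0, ±1 (not J=0↔0): J: 3/2 → 5/2, ΔJ = +1 — ok.

the ΔL = 0, ±1 rule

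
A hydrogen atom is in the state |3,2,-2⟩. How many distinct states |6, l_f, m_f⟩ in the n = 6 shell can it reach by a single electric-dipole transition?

4

E1 requires Δl = ±1, so l_f ∈ {1, 3}; with 0 ≤ l_f ≤ n_f−1 = 5, the allowed l_f values are {1, 3}.
For l_f = 1: m_f ∈ {m_i−1, m_i, m_i+1} ∩ [−1, 1] = {-1} → 1 state.
For l_f = 3: m_f ∈ {m_i−1, m_i, m_i+1} ∩ [−3, 3] = {-3, -2, -1} → 3 states.
Total: 4.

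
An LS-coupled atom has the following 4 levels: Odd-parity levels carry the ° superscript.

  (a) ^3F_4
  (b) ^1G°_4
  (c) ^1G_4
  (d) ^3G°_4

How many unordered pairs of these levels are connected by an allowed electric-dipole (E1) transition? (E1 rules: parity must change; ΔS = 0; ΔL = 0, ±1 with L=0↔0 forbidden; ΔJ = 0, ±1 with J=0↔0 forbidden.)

2

(a)–(b): forbidden (ΔS).
(a)–(c): forbidden (parity, ΔS).
(a)–(d): allowed.
(b)–(c): allowed.
(b)–(d): forbidden (parity, ΔS).
(c)–(d): forbidden (ΔS).
Allowed pairs: 2 of 6.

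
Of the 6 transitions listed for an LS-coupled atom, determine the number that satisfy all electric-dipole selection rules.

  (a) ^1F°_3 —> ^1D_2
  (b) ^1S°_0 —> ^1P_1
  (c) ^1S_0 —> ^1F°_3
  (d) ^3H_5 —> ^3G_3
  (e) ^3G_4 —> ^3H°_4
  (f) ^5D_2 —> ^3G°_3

(a) allowed
(b) allowed
(c) forbidden (ΔL, ΔJ fail)
(d) forbidden (parity, ΔJ fail)
(e) allowed
(f) forbidden (ΔS, ΔL fail)
Total allowed: 3 of 6.

3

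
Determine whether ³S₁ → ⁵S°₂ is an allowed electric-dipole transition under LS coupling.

Initial level: S=1, L=0, J=1, parity even. Final level: S=2, L=0, J=2, parity odd.
Parity must change: even → odd — ✓.
ΔS = 0: S: 1 → 2 — ✗.
ΔL = 0, ±1 (not L=0↔0): L: 0 → 0, ΔL = +0 — ✗.
ΔJ = 0, ±1 (not J=0↔0): J: 1 → 2, ΔJ = +1 — ✓.
Rule(s) violated: ΔS, ΔL.

forbidden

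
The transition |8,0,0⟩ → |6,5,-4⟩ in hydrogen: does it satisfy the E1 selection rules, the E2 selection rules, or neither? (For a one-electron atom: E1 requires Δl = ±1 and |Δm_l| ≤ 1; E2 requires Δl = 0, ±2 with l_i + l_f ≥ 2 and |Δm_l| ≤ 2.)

neither

Δl = 5 − 0 = +5; l_i + l_f = 5.
Δm_l = -4.
E1 (Δl = ±1, |Δm_l| ≤ 1): not satisfied.
E2 (Δl = 0,±2, l_i+l_f ≥ 2, |Δm_l| ≤ 2): not satisfied.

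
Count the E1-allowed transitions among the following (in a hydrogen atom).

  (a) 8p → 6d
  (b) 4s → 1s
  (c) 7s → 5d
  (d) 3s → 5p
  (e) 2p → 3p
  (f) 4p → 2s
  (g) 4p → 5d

4

(a) allowed
(b) forbidden — Δl = +0 (E1 requires Δl = ±1)
(c) forbidden — Δl = +2 (E1 requires Δl = ±1)
(d) allowed
(e) forbidden — Δl = +0 (E1 requires Δl = ±1)
(f) allowed
(g) allowed
Total allowed: 4 of 7.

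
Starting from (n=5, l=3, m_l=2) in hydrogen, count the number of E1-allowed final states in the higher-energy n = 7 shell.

5

E1 requires Δl = ±1, so l_f ∈ {2, 4}; with 0 ≤ l_f ≤ n_f−1 = 6, the allowed l_f values are {2, 4}.
For l_f = 2: m_f ∈ {m_i−1, m_i, m_i+1} ∩ [−2, 2] = {1, 2} → 2 states.
For l_f = 4: m_f ∈ {m_i−1, m_i, m_i+1} ∩ [−4, 4] = {1, 2, 3} → 3 states.
Total: 5.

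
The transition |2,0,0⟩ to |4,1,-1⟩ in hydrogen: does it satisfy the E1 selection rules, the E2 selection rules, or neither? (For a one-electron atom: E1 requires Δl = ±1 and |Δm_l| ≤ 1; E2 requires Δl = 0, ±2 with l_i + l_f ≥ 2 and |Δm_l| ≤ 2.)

E1

Δl = 1 − 0 = +1; l_i + l_f = 1.
Δm_l = -1.
E1 (Δl = ±1, |Δm_l| ≤ 1): satisfied.
E2 (Δl = 0,±2, l_i+l_f ≥ 2, |Δm_l| ≤ 2): not satisfied.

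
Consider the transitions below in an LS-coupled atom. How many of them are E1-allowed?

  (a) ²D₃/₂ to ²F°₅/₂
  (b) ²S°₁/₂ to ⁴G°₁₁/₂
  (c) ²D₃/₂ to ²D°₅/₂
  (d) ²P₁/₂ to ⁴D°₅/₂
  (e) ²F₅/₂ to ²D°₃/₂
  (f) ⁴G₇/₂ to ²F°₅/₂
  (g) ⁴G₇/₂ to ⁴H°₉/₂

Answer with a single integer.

4

(a) allowed
(b) forbidden (parity, ΔS, ΔL, ΔJ fail)
(c) allowed
(d) forbidden (ΔS, ΔJ fail)
(e) allowed
(f) forbidden (ΔS fails)
(g) allowed
Total allowed: 4 of 7.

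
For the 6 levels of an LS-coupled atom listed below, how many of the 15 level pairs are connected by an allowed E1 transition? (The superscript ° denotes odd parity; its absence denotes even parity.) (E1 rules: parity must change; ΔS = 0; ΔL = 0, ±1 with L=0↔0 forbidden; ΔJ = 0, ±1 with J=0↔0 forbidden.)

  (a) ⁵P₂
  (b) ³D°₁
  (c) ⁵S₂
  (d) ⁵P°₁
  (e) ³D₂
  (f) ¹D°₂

3

(a)–(b): forbidden (ΔS).
(a)–(c): forbidden (parity).
(a)–(d): allowed.
(a)–(e): forbidden (parity, ΔS).
(a)–(f): forbidden (ΔS).
(b)–(c): forbidden (ΔS, ΔL).
(b)–(d): forbidden (parity, ΔS).
(b)–(e): allowed.
(b)–(f): forbidden (parity, ΔS).
(c)–(d): allowed.
(c)–(e): forbidden (parity, ΔS, ΔL).
(c)–(f): forbidden (ΔS, ΔL).
(d)–(e): forbidden (ΔS).
(d)–(f): forbidden (parity, ΔS).
(e)–(f): forbidden (ΔS).
Allowed pairs: 3 of 15.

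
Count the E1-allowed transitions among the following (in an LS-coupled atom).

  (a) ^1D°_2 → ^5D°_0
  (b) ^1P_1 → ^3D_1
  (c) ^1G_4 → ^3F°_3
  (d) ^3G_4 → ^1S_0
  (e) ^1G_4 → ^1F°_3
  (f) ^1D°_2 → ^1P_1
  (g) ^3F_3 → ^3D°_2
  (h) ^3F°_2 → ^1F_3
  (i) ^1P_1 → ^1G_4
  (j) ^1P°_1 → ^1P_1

4

(a) forbidden (parity, ΔS, ΔJ fail)
(b) forbidden (parity, ΔS fail)
(c) forbidden (ΔS fails)
(d) forbidden (parity, ΔS, ΔL, ΔJ fail)
(e) allowed
(f) allowed
(g) allowed
(h) forbidden (ΔS fails)
(i) forbidden (parity, ΔL, ΔJ fail)
(j) allowed
Total allowed: 4 of 10.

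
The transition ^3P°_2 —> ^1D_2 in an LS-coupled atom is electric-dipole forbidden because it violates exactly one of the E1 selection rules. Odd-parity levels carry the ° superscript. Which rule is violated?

the ΔS = 0 rule

Initial level: S=1, L=1, J=2, parity odd. Final level: S=0, L=2, J=2, parity even.
ΔJ = 0, ±1 (not J=0↔0): J: 2 → 2, ΔJ = +0 — ✓.
Parity must change: odd → even — ✓.
ΔL = 0, ±1 (not L=0↔0): L: 1 → 2, ΔL = +1 — ✓.
ΔS = 0: S: 1 → 0 — ✗.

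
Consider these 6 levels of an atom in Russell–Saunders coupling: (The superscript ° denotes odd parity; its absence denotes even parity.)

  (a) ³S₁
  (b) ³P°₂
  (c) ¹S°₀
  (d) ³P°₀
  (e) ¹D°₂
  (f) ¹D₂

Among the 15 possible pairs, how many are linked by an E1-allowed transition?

(a)–(b): allowed.
(a)–(c): forbidden (ΔS, ΔL).
(a)–(d): allowed.
(a)–(e): forbidden (ΔS, ΔL).
(a)–(f): forbidden (parity, ΔS, ΔL).
(b)–(c): forbidden (parity, ΔS, ΔJ).
(b)–(d): forbidden (parity, ΔJ).
(b)–(e): forbidden (parity, ΔS).
(b)–(f): forbidden (ΔS).
(c)–(d): forbidden (parity, ΔS, ΔJ).
(c)–(e): forbidden (parity, ΔL, ΔJ).
(c)–(f): forbidden (ΔL, ΔJ).
(d)–(e): forbidden (parity, ΔS, ΔJ).
(d)–(f): forbidden (ΔS, ΔJ).
(e)–(f): allowed.
Allowed pairs: 3 of 15.

3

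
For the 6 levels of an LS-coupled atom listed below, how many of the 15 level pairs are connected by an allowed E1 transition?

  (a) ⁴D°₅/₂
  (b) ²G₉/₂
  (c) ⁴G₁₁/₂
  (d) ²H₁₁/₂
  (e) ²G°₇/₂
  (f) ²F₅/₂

(a)–(b): forbidden (ΔS, ΔL, ΔJ).
(a)–(c): forbidden (ΔL, ΔJ).
(a)–(d): forbidden (ΔS, ΔL, ΔJ).
(a)–(e): forbidden (parity, ΔS, ΔL).
(a)–(f): forbidden (ΔS).
(b)–(c): forbidden (parity, ΔS).
(b)–(d): forbidden (parity).
(b)–(e): allowed.
(b)–(f): forbidden (parity, ΔJ).
(c)–(d): forbidden (parity, ΔS).
(c)–(e): forbidden (ΔS, ΔJ).
(c)–(f): forbidden (parity, ΔS, ΔJ).
(d)–(e): forbidden (ΔJ).
(d)–(f): forbidden (parity, ΔL, ΔJ).
(e)–(f): allowed.
Allowed pairs: 2 of 15.

2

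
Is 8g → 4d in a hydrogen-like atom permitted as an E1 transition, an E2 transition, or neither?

E2

Δl = 2 − 4 = -2; l_i + l_f = 6.
E1 (Δl = ±1): not satisfied.
E2 (Δl = 0,±2, l_i+l_f ≥ 2): satisfied.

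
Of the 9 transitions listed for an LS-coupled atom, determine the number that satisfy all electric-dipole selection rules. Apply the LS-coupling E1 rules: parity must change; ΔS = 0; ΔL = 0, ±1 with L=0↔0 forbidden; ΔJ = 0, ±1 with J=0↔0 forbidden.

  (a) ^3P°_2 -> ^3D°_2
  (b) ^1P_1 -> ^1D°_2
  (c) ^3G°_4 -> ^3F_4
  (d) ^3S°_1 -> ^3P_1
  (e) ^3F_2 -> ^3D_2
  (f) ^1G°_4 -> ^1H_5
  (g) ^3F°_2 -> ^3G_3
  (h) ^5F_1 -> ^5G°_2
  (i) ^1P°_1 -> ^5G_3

(a) forbidden (parity fails)
(b) allowed
(c) allowed
(d) allowed
(e) forbidden (parity fails)
(f) allowed
(g) allowed
(h) allowed
(i) forbidden (ΔS, ΔL, ΔJ fail)
Total allowed: 6 of 9.

6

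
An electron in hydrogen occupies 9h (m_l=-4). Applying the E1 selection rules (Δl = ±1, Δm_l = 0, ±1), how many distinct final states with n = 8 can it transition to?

5

E1 requires Δl = ±1, so l_f ∈ {4, 6}; with 0 ≤ l_f ≤ n_f−1 = 7, the allowed l_f values are {4, 6}.
For l_f = 4: m_f ∈ {m_i−1, m_i, m_i+1} ∩ [−4, 4] = {-4, -3} → 2 states.
For l_f = 6: m_f ∈ {m_i−1, m_i, m_i+1} ∩ [−6, 6] = {-5, -4, -3} → 3 states.
Total: 5.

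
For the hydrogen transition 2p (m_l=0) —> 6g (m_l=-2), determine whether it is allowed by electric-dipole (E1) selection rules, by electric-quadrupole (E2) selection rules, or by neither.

neither

Δl = 4 − 1 = +3; l_i + l_f = 5.
Δm_l = -2.
E1 (Δl = ±1, |Δm_l| ≤ 1): not satisfied.
E2 (Δl = 0,±2, l_i+l_f ≥ 2, |Δm_l| ≤ 2): not satisfied.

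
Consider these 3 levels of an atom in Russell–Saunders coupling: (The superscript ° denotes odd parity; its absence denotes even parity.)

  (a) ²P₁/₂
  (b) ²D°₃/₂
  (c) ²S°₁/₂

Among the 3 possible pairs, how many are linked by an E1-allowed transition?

2

(a)–(b): allowed.
(a)–(c): allowed.
(b)–(c): forbidden (parity, ΔL).
Allowed pairs: 2 of 3.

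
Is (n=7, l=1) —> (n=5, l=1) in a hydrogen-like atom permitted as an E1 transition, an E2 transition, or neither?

E2

Δl = 1 − 1 = +0; l_i + l_f = 2.
E1 (Δl = ±1): not satisfied.
E2 (Δl = 0,±2, l_i+l_f ≥ 2): satisfied.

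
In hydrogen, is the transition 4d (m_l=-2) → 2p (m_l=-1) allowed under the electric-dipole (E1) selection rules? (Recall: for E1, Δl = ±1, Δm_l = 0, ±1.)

l: 2 → 1 (Δl = -1). Δl = ±1 passes.
m_l: -2 → -1 (Δm_l = +1). |Δm_l| ≤ 1 passes.
All E1 selection rules are satisfied.

allowed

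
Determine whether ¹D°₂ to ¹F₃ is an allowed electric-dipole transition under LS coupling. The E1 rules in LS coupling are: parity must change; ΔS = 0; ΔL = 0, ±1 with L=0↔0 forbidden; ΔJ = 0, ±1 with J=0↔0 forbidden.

Initial level: S=0, L=2, J=2, parity odd. Final level: S=0, L=3, J=3, parity even.
Parity must change: odd → even — ok.
ΔS = 0: S: 0 → 0 — ok.
ΔL = 0, ±1 (not L=0↔0): L: 2 → 3, ΔL = +1 — ok.
ΔJ = 0, ±1 (not J=0↔0): J: 2 → 3, ΔJ = +1 — ok.
All four E1 rules are satisfied.

allowed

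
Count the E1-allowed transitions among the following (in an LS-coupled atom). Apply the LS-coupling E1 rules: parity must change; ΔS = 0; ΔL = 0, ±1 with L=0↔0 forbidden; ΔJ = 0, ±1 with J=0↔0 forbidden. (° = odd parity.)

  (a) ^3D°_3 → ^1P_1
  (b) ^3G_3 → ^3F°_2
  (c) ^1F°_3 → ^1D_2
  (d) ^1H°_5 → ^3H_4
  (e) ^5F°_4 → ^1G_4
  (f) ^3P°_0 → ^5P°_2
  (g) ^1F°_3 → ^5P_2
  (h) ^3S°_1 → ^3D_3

2

(a) forbidden (ΔS, ΔJ fail)
(b) allowed
(c) allowed
(d) forbidden (ΔS fails)
(e) forbidden (ΔS fails)
(f) forbidden (parity, ΔS, ΔJ fail)
(g) forbidden (ΔS, ΔL fail)
(h) forbidden (ΔL, ΔJ fail)
Total allowed: 2 of 8.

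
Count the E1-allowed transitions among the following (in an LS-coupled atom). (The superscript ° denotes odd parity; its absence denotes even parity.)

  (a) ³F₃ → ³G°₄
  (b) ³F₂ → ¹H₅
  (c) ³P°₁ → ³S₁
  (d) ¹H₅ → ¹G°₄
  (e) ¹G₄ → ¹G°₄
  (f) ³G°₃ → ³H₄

(a) allowed
(b) forbidden (parity, ΔS, ΔL, ΔJ fail)
(c) allowed
(d) allowed
(e) allowed
(f) allowed
Total allowed: 5 of 6.

5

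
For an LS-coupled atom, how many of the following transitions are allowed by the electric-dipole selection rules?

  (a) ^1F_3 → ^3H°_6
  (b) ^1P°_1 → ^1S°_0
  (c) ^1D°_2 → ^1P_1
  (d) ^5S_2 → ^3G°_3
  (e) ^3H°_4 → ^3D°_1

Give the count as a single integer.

1

(a) forbidden (ΔS, ΔL, ΔJ fail)
(b) forbidden (parity fails)
(c) allowed
(d) forbidden (ΔS, ΔL fail)
(e) forbidden (parity, ΔL, ΔJ fail)
Total allowed: 1 of 5.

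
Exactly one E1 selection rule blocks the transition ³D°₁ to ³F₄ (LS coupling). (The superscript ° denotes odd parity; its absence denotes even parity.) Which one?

the ΔJ = 0, ±1 rule

Reading off the term symbols: S 1→1, L 2→3, J 1→4, parity odd→even.
ΔL = 0, ±1 (not L=0↔0): L: 2 → 3, ΔL = +1 — satisfied.
Parity must change: odd → even — satisfied.
ΔJ = 0, ±1 (not J=0↔0): J: 1 → 4, ΔJ = +3 — violated.
ΔS = 0: S: 1 → 1 — satisfied.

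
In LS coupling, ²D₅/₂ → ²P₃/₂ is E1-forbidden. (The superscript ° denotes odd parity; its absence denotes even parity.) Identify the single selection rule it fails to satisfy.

parity

ΔS = 0: S: 1/2 → 1/2 — satisfied.
Parity must change: even → even — violated.
ΔL = 0, ±1 (not L=0↔0): L: 2 → 1, ΔL = -1 — satisfied.
ΔJ = 0, ±1 (not J=0↔0): J: 5/2 → 3/2, ΔJ = -1 — satisfied.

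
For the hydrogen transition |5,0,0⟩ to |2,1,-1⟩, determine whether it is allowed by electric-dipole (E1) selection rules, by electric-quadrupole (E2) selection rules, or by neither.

E1

Δl = 1 − 0 = +1; l_i + l_f = 1.
Δm_l = -1.
E1 (Δl = ±1, |Δm_l| ≤ 1): satisfied.
E2 (Δl = 0,±2, l_i+l_f ≥ 2, |Δm_l| ≤ 2): not satisfied.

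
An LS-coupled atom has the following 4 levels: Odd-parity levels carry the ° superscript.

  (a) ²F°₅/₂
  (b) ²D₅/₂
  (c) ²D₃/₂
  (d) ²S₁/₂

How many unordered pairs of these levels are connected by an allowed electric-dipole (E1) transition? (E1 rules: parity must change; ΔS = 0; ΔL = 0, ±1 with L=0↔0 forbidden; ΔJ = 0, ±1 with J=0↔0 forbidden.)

(a)–(b): allowed.
(a)–(c): allowed.
(a)–(d): forbidden (ΔL, ΔJ).
(b)–(c): forbidden (parity).
(b)–(d): forbidden (parity, ΔL, ΔJ).
(c)–(d): forbidden (parity, ΔL).
Allowed pairs: 2 of 6.

2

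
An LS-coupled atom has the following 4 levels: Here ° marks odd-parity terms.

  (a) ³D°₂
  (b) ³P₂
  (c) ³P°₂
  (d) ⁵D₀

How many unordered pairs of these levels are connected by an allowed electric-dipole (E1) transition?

2

(a)–(b): allowed.
(a)–(c): forbidden (parity).
(a)–(d): forbidden (ΔS, ΔJ).
(b)–(c): allowed.
(b)–(d): forbidden (parity, ΔS, ΔJ).
(c)–(d): forbidden (ΔS, ΔJ).
Allowed pairs: 2 of 6.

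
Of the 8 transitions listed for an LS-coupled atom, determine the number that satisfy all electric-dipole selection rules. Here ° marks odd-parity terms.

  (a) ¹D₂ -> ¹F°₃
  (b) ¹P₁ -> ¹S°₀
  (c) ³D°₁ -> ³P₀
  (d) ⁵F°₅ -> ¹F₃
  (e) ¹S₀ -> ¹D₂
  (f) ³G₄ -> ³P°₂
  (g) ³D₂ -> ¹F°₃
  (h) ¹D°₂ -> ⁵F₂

(a) allowed
(b) allowed
(c) allowed
(d) forbidden (ΔS, ΔJ fail)
(e) forbidden (parity, ΔL, ΔJ fail)
(f) forbidden (ΔL, ΔJ fail)
(g) forbidden (ΔS fails)
(h) forbidden (ΔS fails)
Total allowed: 3 of 8.

3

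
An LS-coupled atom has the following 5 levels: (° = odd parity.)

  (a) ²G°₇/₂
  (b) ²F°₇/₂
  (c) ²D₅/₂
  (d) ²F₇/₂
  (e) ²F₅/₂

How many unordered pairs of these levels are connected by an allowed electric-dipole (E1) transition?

5

(a)–(b): forbidden (parity).
(a)–(c): forbidden (ΔL).
(a)–(d): allowed.
(a)–(e): allowed.
(b)–(c): allowed.
(b)–(d): allowed.
(b)–(e): allowed.
(c)–(d): forbidden (parity).
(c)–(e): forbidden (parity).
(d)–(e): forbidden (parity).
Allowed pairs: 5 of 10.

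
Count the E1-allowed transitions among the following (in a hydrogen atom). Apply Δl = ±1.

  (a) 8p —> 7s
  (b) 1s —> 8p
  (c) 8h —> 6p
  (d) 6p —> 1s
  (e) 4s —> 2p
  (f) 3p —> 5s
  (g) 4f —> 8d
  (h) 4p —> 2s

7

(a) allowed
(b) allowed
(c) forbidden — Δl = -4 (E1 requires Δl = ±1)
(d) allowed
(e) allowed
(f) allowed
(g) allowed
(h) allowed
Total allowed: 7 of 8.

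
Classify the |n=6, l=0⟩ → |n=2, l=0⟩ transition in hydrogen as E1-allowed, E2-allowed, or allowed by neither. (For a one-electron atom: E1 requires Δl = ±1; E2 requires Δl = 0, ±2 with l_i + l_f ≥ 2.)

Δl = 0 − 0 = +0; l_i + l_f = 0.
E1 (Δl = ±1): not satisfied.
E2 (Δl = 0,±2, l_i+l_f ≥ 2): not satisfied.

neither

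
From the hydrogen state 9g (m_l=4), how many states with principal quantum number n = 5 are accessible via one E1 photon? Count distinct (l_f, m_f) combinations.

1

E1 requires Δl = ±1, so l_f ∈ {3, 5}; with 0 ≤ l_f ≤ n_f−1 = 4, the allowed l_f values are {3}.
For l_f = 3: m_f ∈ {m_i−1, m_i, m_i+1} ∩ [−3, 3] = {3} → 1 state.
Total: 1.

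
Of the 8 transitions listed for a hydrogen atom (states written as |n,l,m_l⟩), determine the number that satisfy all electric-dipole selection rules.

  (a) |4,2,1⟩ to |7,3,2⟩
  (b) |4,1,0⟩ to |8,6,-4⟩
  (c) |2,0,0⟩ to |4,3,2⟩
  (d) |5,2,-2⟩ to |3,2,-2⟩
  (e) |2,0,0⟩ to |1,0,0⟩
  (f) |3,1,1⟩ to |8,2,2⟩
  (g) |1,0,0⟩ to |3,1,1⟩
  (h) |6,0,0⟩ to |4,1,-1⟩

4

(a) allowed
(b) forbidden — Δl = +5 (E1 requires Δl = ±1); Δm_l = -4 (E1 requires Δm_l = 0, ±1)
(c) forbidden — Δl = +3 (E1 requires Δl = ±1); Δm_l = +2 (E1 requires Δm_l = 0, ±1)
(d) forbidden — Δl = +0 (E1 requires Δl = ±1)
(e) forbidden — Δl = +0 (E1 requires Δl = ±1)
(f) allowed
(g) allowed
(h) allowed
Total allowed: 4 of 8.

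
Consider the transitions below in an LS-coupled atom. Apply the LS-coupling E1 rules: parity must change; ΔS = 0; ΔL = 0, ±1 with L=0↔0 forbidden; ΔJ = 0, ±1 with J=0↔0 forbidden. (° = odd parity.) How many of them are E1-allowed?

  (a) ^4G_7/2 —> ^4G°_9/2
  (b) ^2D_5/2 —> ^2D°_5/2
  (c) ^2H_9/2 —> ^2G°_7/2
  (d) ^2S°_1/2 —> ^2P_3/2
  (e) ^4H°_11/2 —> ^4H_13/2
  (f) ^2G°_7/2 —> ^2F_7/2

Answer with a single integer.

6

(a) allowed
(b) allowed
(c) allowed
(d) allowed
(e) allowed
(f) allowed
Total allowed: 6 of 6.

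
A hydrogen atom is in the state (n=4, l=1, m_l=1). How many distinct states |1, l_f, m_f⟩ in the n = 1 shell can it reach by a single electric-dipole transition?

1

E1 requires Δl = ±1, so l_f ∈ {0, 2}; with 0 ≤ l_f ≤ n_f−1 = 0, the allowed l_f values are {0}.
For l_f = 0: m_f ∈ {m_i−1, m_i, m_i+1} ∩ [−0, 0] = {0} → 1 state.
Total: 1.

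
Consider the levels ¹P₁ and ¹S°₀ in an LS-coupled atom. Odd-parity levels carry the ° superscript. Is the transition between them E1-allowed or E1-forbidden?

Parity must change: even → odd — ok.
ΔL = 0, ±1 (not L=0↔0): L: 1 → 0, ΔL = -1 — ok.
ΔS = 0: S: 0 → 0 — ok.
ΔJ = 0, ±1 (not J=0↔0): J: 1 → 0, ΔJ = -1 — ok.
All four E1 rules are satisfied.

allowed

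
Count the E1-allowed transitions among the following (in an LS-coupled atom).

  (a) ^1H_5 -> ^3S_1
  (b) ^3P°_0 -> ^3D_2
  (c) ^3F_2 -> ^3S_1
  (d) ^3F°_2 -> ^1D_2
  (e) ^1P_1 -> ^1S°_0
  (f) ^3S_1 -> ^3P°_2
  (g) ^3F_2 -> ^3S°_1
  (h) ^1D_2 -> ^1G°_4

(a) forbidden (parity, ΔS, ΔL, ΔJ fail)
(b) forbidden (ΔJ fails)
(c) forbidden (parity, ΔL fail)
(d) forbidden (ΔS fails)
(e) allowed
(f) allowed
(g) forbidden (ΔL fails)
(h) forbidden (ΔL, ΔJ fail)
Total allowed: 2 of 8.

2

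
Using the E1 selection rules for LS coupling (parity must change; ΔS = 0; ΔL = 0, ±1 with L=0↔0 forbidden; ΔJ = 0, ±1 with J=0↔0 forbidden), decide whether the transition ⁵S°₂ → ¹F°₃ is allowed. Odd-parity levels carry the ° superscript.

Parity must change: odd → odd — fails.
ΔS = 0: S: 2 → 0 — fails.
ΔL = 0, ±1 (not L=0↔0): L: 0 → 3, ΔL = +3 — fails.
ΔJ = 0, ±1 (not J=0↔0): J: 2 → 3, ΔJ = +1 — ok.
Rule(s) violated: parity, ΔS, ΔL.

forbidden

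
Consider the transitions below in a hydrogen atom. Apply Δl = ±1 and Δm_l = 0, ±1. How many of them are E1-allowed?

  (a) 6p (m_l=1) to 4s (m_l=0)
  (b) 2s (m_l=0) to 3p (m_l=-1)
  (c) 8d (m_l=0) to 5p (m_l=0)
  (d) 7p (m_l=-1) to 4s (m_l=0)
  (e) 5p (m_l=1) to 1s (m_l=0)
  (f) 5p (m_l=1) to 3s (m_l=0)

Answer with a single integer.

(a) allowed
(b) allowed
(c) allowed
(d) allowed
(e) allowed
(f) allowed
Total allowed: 6 of 6.

6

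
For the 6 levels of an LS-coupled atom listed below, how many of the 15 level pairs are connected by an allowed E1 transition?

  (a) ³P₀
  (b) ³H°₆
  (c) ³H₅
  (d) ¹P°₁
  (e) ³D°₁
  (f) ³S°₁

3

(a)–(b): forbidden (ΔL, ΔJ).
(a)–(c): forbidden (parity, ΔL, ΔJ).
(a)–(d): forbidden (ΔS).
(a)–(e): allowed.
(a)–(f): allowed.
(b)–(c): allowed.
(b)–(d): forbidden (parity, ΔS, ΔL, ΔJ).
(b)–(e): forbidden (parity, ΔL, ΔJ).
(b)–(f): forbidden (parity, ΔL, ΔJ).
(c)–(d): forbidden (ΔS, ΔL, ΔJ).
(c)–(e): forbidden (ΔL, ΔJ).
(c)–(f): forbidden (ΔL, ΔJ).
(d)–(e): forbidden (parity, ΔS).
(d)–(f): forbidden (parity, ΔS).
(e)–(f): forbidden (parity, ΔL).
Allowed pairs: 3 of 15.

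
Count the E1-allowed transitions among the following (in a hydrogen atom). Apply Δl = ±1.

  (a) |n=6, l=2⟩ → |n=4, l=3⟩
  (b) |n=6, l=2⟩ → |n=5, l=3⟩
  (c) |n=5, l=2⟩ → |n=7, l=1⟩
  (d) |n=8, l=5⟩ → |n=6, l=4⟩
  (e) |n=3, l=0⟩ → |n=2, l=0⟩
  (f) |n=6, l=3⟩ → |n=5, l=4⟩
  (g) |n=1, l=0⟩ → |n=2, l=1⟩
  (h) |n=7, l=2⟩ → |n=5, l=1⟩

(a) allowed
(b) allowed
(c) allowed
(d) allowed
(e) forbidden — Δl = +0 (E1 requires Δl = ±1)
(f) allowed
(g) allowed
(h) allowed
Total allowed: 7 of 8.

7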